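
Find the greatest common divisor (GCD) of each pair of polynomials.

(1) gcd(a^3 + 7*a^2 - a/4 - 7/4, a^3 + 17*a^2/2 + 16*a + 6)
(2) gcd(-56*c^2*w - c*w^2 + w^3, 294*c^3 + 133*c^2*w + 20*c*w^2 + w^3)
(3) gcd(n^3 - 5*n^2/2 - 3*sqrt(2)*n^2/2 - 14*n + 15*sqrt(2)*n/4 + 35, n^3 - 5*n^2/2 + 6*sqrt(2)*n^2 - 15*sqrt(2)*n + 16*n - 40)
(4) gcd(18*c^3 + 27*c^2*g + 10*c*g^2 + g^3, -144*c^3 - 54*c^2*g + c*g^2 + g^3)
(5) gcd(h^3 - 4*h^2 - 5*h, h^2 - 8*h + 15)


(1) = a + 1/2
(2) = 7*c + w
(3) = gcd((n - 5/2)*(n - 7*sqrt(2)/2)*(n + 2*sqrt(2)), (n - 5/2)*(n + 2*sqrt(2))*(n + 4*sqrt(2))) = n^2 + n*(-5/2 + 2*sqrt(2)) - 5*sqrt(2)
(4) = 18*c^2 + 9*c*g + g^2
(5) = gcd(h*(h - 5)*(h + 1), (h - 5)*(h - 3)) = h - 5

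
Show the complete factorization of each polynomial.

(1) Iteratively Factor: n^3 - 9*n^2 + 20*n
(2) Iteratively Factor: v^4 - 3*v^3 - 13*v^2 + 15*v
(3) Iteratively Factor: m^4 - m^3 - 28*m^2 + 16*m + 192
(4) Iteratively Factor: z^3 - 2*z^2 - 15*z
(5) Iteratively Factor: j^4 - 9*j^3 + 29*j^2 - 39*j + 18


(1) = (n - 5)*(n^2 - 4*n) = (n - 5)*(n - 4)*(n)
(2) = (v + 3)*(v^3 - 6*v^2 + 5*v) = v*(v + 3)*(v^2 - 6*v + 5) = v*(v - 5)*(v + 3)*(v - 1)
(3) = (m - 4)*(m^3 + 3*m^2 - 16*m - 48) = (m - 4)*(m + 4)*(m^2 - m - 12) = (m - 4)^2*(m + 4)*(m + 3)
(4) = (z + 3)*(z^2 - 5*z) = (z - 5)*(z + 3)*(z)
(5) = (j - 3)*(j^3 - 6*j^2 + 11*j - 6) = (j - 3)*(j - 2)*(j^2 - 4*j + 3) = (j - 3)^2*(j - 2)*(j - 1)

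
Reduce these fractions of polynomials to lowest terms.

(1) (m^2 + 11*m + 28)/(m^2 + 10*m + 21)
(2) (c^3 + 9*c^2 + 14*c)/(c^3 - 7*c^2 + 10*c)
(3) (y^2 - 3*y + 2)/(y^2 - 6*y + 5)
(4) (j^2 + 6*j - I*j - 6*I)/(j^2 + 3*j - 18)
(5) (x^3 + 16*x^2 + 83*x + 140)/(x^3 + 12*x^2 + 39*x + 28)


(1) = (m + 4)/(m + 3)
(2) = (c^2 + 9*c + 14)/(c^2 - 7*c + 10)
(3) = (y - 2)/(y - 5)
(4) = (j - I)/(j - 3)
(5) = (x + 5)/(x + 1)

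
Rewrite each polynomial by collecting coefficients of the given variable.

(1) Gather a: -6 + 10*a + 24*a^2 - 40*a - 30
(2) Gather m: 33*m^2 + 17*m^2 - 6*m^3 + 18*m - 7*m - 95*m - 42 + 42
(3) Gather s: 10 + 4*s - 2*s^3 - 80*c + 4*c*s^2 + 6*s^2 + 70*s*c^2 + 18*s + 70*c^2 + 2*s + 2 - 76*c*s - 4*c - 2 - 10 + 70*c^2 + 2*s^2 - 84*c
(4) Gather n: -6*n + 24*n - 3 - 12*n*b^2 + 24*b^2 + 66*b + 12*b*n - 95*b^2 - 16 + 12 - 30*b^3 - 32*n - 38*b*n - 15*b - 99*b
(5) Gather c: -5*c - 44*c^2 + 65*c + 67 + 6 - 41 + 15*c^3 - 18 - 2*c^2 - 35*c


(1) = 24*a^2 - 30*a - 36
(2) = -6*m^3 + 50*m^2 - 84*m
(3) = 140*c^2 - 168*c - 2*s^3 + s^2*(4*c + 8) + s*(70*c^2 - 76*c + 24)
(4) = -30*b^3 - 71*b^2 - 48*b + n*(-12*b^2 - 26*b - 14) - 7
(5) = 15*c^3 - 46*c^2 + 25*c + 14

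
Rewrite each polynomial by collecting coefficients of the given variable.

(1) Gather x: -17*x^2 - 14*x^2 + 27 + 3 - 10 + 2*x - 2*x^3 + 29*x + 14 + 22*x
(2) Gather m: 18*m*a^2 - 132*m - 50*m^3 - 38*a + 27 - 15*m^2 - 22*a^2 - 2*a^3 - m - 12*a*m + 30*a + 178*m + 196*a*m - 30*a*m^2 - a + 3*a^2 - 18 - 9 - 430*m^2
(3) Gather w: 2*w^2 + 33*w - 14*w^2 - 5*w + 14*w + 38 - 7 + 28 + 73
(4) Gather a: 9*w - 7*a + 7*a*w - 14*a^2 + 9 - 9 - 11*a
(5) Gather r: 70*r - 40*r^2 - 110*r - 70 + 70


(1) = -2*x^3 - 31*x^2 + 53*x + 34
(2) = -2*a^3 - 19*a^2 - 9*a - 50*m^3 + m^2*(-30*a - 445) + m*(18*a^2 + 184*a + 45)
(3) = -12*w^2 + 42*w + 132
(4) = -14*a^2 + a*(7*w - 18) + 9*w
(5) = -40*r^2 - 40*r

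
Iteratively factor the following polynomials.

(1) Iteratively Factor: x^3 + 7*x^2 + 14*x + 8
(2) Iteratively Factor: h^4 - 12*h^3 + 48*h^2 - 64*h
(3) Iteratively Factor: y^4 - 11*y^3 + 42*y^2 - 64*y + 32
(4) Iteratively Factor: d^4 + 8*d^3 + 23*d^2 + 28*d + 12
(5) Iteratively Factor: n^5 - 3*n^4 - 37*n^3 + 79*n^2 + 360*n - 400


(1) = (x + 2)*(x^2 + 5*x + 4) = (x + 2)*(x + 4)*(x + 1)
(2) = (h - 4)*(h^3 - 8*h^2 + 16*h) = (h - 4)^2*(h^2 - 4*h) = (h - 4)^3*(h)
(3) = (y - 4)*(y^3 - 7*y^2 + 14*y - 8) = (y - 4)^2*(y^2 - 3*y + 2) = (y - 4)^2*(y - 1)*(y - 2)
(4) = (d + 3)*(d^3 + 5*d^2 + 8*d + 4) = (d + 2)*(d + 3)*(d^2 + 3*d + 2) = (d + 1)*(d + 2)*(d + 3)*(d + 2)
(5) = (n - 5)*(n^4 + 2*n^3 - 27*n^2 - 56*n + 80) = (n - 5)^2*(n^3 + 7*n^2 + 8*n - 16) = (n - 5)^2*(n - 1)*(n^2 + 8*n + 16) = (n - 5)^2*(n - 1)*(n + 4)*(n + 4)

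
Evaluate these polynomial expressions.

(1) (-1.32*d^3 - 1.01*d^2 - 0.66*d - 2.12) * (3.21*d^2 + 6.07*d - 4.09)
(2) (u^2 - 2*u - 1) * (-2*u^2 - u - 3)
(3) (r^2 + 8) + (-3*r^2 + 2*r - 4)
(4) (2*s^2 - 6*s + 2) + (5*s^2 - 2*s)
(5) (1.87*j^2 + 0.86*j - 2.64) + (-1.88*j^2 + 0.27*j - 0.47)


(1) = -4.2372*d^5 - 11.2545*d^4 - 2.8505*d^3 - 6.6805*d^2 - 10.169*d + 8.6708
(2) = -2*u^4 + 3*u^3 + u^2 + 7*u + 3
(3) = -2*r^2 + 2*r + 4
(4) = 7*s^2 - 8*s + 2
(5) = -0.01*j^2 + 1.13*j - 3.11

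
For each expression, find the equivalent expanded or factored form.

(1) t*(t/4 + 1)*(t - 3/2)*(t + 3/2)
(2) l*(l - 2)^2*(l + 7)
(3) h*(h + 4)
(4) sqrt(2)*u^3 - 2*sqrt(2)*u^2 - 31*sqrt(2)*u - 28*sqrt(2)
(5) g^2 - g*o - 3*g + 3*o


(1) = t^4/4 + t^3 - 9*t^2/16 - 9*t/4
(2) = l^4 + 3*l^3 - 24*l^2 + 28*l
(3) = h^2 + 4*h
(4) = (u - 7)*(u + 4)*(sqrt(2)*u + sqrt(2))
(5) = (g - 3)*(g - o)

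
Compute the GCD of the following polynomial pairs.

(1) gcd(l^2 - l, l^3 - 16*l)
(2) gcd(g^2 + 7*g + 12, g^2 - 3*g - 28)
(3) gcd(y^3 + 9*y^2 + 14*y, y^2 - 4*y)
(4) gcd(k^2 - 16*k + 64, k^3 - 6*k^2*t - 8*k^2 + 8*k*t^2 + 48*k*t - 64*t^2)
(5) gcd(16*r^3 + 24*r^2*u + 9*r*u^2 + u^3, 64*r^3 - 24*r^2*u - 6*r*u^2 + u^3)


(1) = l
(2) = gcd((g + 3)*(g + 4), (g - 7)*(g + 4)) = g + 4
(3) = gcd(y*(y + 2)*(y + 7), y*(y - 4)) = y
(4) = gcd((k - 8)^2, (k - 8)*(k - 4*t)*(k - 2*t)) = k - 8
(5) = gcd((r + u)*(4*r + u)^2, (-8*r + u)*(-2*r + u)*(4*r + u)) = 4*r + u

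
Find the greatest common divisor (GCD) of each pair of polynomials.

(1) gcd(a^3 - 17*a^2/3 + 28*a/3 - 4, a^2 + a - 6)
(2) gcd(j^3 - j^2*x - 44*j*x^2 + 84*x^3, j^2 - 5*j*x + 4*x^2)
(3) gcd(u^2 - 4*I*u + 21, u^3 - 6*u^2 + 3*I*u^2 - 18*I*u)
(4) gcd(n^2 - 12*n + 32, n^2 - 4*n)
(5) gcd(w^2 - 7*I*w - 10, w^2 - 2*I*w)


(1) = a - 2
(2) = 1
(3) = u + 3*I
(4) = n - 4
(5) = w - 2*I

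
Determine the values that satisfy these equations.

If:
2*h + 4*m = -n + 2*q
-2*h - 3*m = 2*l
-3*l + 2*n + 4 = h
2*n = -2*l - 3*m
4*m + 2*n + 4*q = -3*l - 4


Then:
h = -8/5
l = 4/5
m = 8/15
n = -8/5
q = -4/3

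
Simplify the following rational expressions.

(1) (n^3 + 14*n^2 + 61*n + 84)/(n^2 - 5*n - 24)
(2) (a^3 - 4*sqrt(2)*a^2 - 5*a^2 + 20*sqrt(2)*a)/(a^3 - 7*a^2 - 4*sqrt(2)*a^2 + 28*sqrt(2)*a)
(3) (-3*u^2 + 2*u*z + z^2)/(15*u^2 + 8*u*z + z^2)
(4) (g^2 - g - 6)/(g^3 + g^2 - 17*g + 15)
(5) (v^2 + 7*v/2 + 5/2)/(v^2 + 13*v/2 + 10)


(1) = (n^2 + 11*n + 28)/(n - 8)
(2) = (a - 5)/(a - 7)
(3) = (-u + z)/(5*u + z)
(4) = (g + 2)/(g^2 + 4*g - 5)
(5) = (v + 1)/(v + 4)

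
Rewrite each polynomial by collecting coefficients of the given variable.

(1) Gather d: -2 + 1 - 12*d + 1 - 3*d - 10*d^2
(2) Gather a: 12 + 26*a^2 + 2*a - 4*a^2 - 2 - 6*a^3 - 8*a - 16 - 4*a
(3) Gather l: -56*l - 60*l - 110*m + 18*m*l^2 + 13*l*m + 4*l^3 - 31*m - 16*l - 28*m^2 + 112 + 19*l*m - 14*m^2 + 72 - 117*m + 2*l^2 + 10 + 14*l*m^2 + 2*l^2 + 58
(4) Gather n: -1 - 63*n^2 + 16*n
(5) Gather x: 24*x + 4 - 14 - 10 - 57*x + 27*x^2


(1) = -10*d^2 - 15*d
(2) = -6*a^3 + 22*a^2 - 10*a - 6
(3) = 4*l^3 + l^2*(18*m + 4) + l*(14*m^2 + 32*m - 132) - 42*m^2 - 258*m + 252
(4) = -63*n^2 + 16*n - 1
(5) = 27*x^2 - 33*x - 20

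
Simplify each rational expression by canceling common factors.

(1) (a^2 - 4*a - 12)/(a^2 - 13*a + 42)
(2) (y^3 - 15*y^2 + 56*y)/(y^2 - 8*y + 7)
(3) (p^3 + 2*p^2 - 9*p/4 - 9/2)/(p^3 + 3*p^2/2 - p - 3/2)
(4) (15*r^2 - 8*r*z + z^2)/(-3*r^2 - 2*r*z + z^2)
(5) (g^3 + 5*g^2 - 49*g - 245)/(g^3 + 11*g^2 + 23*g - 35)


(1) = (a + 2)/(a - 7)
(2) = (y^2 - 8*y)/(y - 1)
(3) = (2*p^2 + p - 6)/(2*p^2 - 2)
(4) = (-5*r + z)/(r + z)
(5) = (g - 7)/(g - 1)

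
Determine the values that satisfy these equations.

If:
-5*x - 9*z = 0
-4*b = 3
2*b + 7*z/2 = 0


Then:
b = -3/4
x = -27/35
z = 3/7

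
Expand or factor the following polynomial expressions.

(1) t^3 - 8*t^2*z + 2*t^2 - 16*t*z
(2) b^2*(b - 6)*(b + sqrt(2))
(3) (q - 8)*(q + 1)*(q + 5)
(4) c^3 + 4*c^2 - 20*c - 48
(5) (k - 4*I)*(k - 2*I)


(1) = t*(t + 2)*(t - 8*z)
(2) = b^4 - 6*b^3 + sqrt(2)*b^3 - 6*sqrt(2)*b^2
(3) = q^3 - 2*q^2 - 43*q - 40
(4) = (c - 4)*(c + 2)*(c + 6)
(5) = k^2 - 6*I*k - 8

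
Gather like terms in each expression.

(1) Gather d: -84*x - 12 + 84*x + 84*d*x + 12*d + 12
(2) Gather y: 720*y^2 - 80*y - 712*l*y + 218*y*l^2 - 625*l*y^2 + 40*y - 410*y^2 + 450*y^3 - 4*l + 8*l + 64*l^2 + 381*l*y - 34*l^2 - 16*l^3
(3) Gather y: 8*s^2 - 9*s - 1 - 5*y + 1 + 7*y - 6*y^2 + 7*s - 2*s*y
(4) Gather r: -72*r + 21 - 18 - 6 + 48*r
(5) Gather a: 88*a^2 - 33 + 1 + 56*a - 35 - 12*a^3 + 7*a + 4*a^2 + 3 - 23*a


(1) = d*(84*x + 12)
(2) = -16*l^3 + 30*l^2 + 4*l + 450*y^3 + y^2*(310 - 625*l) + y*(218*l^2 - 331*l - 40)
(3) = 8*s^2 - 2*s - 6*y^2 + y*(2 - 2*s)
(4) = -24*r - 3
(5) = -12*a^3 + 92*a^2 + 40*a - 64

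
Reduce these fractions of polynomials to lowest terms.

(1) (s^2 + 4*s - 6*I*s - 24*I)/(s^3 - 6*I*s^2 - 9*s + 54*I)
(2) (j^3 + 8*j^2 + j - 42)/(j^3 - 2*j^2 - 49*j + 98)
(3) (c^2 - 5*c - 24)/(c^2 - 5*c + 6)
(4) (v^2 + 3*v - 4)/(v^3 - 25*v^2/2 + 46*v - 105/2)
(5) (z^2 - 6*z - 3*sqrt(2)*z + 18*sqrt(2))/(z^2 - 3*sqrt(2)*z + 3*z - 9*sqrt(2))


(1) = (s + 4)/(s^2 - 9)
(2) = (j + 3)/(j - 7)
(3) = (c^2 - 5*c - 24)/(c^2 - 5*c + 6)
(4) = (2*v^2 + 6*v - 8)/(2*v^3 - 25*v^2 + 92*v - 105)
(5) = (z - 6)/(z + 3)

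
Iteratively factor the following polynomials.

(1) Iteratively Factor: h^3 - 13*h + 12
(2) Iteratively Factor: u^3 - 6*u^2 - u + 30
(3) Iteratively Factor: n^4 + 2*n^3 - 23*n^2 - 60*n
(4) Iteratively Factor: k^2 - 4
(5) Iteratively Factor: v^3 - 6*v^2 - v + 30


(1) = (h + 4)*(h^2 - 4*h + 3) = (h - 1)*(h + 4)*(h - 3)
(2) = (u - 3)*(u^2 - 3*u - 10) = (u - 5)*(u - 3)*(u + 2)
(3) = (n + 4)*(n^3 - 2*n^2 - 15*n) = n*(n + 4)*(n^2 - 2*n - 15) = n*(n - 5)*(n + 4)*(n + 3)
(4) = (k - 2)*(k + 2)
(5) = (v - 3)*(v^2 - 3*v - 10) = (v - 5)*(v - 3)*(v + 2)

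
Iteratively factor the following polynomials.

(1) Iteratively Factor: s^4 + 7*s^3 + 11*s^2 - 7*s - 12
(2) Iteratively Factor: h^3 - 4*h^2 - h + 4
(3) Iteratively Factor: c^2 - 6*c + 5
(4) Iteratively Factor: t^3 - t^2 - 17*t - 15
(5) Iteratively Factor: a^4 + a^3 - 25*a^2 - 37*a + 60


(1) = (s + 3)*(s^3 + 4*s^2 - s - 4) = (s + 1)*(s + 3)*(s^2 + 3*s - 4) = (s + 1)*(s + 3)*(s + 4)*(s - 1)
(2) = (h - 4)*(h^2 - 1) = (h - 4)*(h + 1)*(h - 1)
(3) = (c - 1)*(c - 5)
(4) = (t - 5)*(t^2 + 4*t + 3) = (t - 5)*(t + 3)*(t + 1)
(5) = (a - 5)*(a^3 + 6*a^2 + 5*a - 12) = (a - 5)*(a + 4)*(a^2 + 2*a - 3) = (a - 5)*(a - 1)*(a + 4)*(a + 3)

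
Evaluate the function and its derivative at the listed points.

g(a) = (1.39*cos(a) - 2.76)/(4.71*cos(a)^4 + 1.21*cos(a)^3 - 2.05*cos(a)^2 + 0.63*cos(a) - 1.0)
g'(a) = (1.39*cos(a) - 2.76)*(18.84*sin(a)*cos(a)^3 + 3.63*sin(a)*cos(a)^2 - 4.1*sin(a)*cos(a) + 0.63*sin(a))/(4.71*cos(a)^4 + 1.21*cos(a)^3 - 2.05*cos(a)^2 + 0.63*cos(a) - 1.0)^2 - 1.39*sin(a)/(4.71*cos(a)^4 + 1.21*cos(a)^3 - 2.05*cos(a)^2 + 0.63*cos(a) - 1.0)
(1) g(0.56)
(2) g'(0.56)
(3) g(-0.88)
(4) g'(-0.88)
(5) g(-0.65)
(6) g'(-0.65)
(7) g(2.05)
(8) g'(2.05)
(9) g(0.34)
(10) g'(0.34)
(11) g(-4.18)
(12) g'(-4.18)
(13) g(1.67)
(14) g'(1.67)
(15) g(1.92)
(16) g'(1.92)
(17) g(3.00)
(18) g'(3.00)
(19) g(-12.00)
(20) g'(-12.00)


(1) = -1.29
(2) = -6.89
(3) = 5.49
(4) = 50.89
(5) = -2.35
(6) = 19.68
(7) = 2.08
(8) = -0.88
(9) = -0.58
(10) = -1.40
(11) = 2.05
(12) = -0.52
(13) = 2.68
(14) = -1.31
(15) = 2.25
(16) = -1.59
(17) = 14.63
(18) = 74.01
(19) = -1.34
(20) = -7.32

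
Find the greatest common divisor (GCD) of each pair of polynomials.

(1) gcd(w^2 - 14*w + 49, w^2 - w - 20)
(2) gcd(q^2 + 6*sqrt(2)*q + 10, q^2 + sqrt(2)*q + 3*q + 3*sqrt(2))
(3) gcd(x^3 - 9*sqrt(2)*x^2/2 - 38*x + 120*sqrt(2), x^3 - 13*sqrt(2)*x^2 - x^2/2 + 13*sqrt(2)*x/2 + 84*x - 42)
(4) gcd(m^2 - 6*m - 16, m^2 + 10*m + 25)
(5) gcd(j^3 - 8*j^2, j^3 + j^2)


(1) = gcd((w - 7)^2, (w - 5)*(w + 4)) = 1
(2) = gcd((q + sqrt(2))*(q + 5*sqrt(2)), (q + 3)*(q + sqrt(2))) = q + sqrt(2)
(3) = gcd((x - 6*sqrt(2))*(x - 5*sqrt(2)/2)*(x + 4*sqrt(2)), (x - 1/2)*(x - 7*sqrt(2))*(x - 6*sqrt(2))) = x - 6*sqrt(2)
(4) = 1
(5) = gcd(j^2*(j - 8), j^2*(j + 1)) = j^2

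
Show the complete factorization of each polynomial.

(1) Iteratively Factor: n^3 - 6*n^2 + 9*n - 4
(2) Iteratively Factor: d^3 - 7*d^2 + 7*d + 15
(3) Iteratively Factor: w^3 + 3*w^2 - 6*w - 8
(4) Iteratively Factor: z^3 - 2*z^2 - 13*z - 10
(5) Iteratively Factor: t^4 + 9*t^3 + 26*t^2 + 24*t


(1) = (n - 1)*(n^2 - 5*n + 4) = (n - 1)^2*(n - 4)
(2) = (d - 3)*(d^2 - 4*d - 5) = (d - 3)*(d + 1)*(d - 5)
(3) = (w + 1)*(w^2 + 2*w - 8) = (w + 1)*(w + 4)*(w - 2)
(4) = (z - 5)*(z^2 + 3*z + 2) = (z - 5)*(z + 2)*(z + 1)
(5) = (t + 4)*(t^3 + 5*t^2 + 6*t) = t*(t + 4)*(t^2 + 5*t + 6) = t*(t + 2)*(t + 4)*(t + 3)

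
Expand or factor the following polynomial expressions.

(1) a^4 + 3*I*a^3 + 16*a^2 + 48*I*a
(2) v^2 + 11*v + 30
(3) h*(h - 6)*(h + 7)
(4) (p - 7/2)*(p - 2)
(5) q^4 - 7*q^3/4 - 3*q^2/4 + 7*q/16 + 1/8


(1) = a*(a - 4*I)*(a + 3*I)*(a + 4*I)
(2) = (v + 5)*(v + 6)
(3) = h^3 + h^2 - 42*h
(4) = p^2 - 11*p/2 + 7
(5) = (q - 2)*(q - 1/2)*(q + 1/4)*(q + 1/2)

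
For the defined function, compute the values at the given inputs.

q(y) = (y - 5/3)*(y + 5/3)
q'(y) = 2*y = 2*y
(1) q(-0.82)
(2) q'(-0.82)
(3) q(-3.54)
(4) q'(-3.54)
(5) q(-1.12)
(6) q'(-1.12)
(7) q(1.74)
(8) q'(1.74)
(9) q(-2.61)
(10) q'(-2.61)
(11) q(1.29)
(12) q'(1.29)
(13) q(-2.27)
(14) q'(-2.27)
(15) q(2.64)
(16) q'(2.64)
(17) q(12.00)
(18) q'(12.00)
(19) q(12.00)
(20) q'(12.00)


(1) = -2.11
(2) = -1.64
(3) = 9.75
(4) = -7.08
(5) = -1.52
(6) = -2.24
(7) = 0.25
(8) = 3.48
(9) = 4.03
(10) = -5.22
(11) = -1.11
(12) = 2.58
(13) = 2.38
(14) = -4.54
(15) = 4.19
(16) = 5.28
(17) = 141.22
(18) = 24.00
(19) = 141.22
(20) = 24.00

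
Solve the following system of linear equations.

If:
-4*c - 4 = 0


Then:
c = -1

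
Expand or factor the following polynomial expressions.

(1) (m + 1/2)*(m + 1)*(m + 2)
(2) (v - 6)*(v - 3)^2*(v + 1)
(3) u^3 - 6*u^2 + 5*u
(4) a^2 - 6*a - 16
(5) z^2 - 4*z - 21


(1) = m^3 + 7*m^2/2 + 7*m/2 + 1
(2) = v^4 - 11*v^3 + 33*v^2 - 9*v - 54
(3) = u*(u - 5)*(u - 1)
(4) = (a - 8)*(a + 2)
(5) = (z - 7)*(z + 3)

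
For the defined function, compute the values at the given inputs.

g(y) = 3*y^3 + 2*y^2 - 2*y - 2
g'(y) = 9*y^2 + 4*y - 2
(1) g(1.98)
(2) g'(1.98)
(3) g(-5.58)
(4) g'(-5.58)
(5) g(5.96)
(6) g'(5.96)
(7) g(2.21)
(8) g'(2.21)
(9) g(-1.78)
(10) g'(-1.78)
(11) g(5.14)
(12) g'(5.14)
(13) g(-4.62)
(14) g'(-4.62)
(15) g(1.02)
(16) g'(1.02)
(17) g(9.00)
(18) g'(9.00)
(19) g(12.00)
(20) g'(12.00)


(1) = 25.17
(2) = 41.20
(3) = -449.79
(4) = 255.91
(5) = 692.25
(6) = 341.53
(7) = 35.73
(8) = 50.80
(9) = -9.02
(10) = 19.40
(11) = 447.95
(12) = 256.34
(13) = -245.90
(14) = 171.62
(15) = 1.22
(16) = 11.44
(17) = 2329.00
(18) = 763.00
(19) = 5446.00
(20) = 1342.00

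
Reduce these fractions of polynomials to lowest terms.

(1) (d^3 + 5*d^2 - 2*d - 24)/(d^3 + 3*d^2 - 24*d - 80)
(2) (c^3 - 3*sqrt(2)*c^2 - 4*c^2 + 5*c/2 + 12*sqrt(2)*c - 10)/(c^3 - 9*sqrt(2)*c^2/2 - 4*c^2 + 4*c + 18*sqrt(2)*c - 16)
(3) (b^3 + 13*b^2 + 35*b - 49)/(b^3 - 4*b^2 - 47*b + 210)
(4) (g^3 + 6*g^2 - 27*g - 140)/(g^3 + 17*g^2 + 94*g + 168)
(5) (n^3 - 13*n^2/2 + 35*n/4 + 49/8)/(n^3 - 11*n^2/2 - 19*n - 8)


(1) = (d^2 + d - 6)/(d^2 - d - 20)
(2) = (4*c - 10*sqrt(2))/(4*c - 16*sqrt(2))
(3) = (b^2 + 6*b - 7)/(b^2 - 11*b + 30)
(4) = (g - 5)/(g + 6)
(5) = (4*n^2 - 28*n + 49)/(4*n^2 - 24*n - 64)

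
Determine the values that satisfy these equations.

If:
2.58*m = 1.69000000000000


Then:
m = 0.66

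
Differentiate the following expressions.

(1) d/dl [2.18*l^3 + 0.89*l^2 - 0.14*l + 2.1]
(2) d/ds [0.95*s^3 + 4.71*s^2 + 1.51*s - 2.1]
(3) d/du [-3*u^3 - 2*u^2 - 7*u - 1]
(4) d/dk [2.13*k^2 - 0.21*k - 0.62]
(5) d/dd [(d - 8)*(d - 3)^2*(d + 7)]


(1) = 6.54*l^2 + 1.78*l - 0.14
(2) = 2.85*s^2 + 9.42*s + 1.51
(3) = -9*u^2 - 4*u - 7
(4) = 4.26*k - 0.21
(5) = 4*d^3 - 21*d^2 - 82*d + 327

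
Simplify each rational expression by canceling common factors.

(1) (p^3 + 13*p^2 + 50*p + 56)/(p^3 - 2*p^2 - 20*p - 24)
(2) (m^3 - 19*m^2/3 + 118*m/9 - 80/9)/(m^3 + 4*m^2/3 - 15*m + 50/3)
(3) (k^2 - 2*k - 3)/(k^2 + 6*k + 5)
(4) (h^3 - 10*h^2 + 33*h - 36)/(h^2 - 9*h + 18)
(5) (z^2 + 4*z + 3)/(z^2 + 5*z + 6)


(1) = (p^2 + 11*p + 28)/(p^2 - 4*p - 12)
(2) = (3*m - 8)/(3*m + 15)
(3) = (k - 3)/(k + 5)
(4) = (h^2 - 7*h + 12)/(h - 6)
(5) = (z + 1)/(z + 2)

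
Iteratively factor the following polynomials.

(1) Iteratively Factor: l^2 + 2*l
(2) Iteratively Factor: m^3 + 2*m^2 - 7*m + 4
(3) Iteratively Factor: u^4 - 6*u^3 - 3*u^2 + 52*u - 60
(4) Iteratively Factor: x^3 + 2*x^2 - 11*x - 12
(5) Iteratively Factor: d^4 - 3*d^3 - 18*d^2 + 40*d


(1) = (l)*(l + 2)
(2) = (m - 1)*(m^2 + 3*m - 4) = (m - 1)*(m + 4)*(m - 1)
(3) = (u - 2)*(u^3 - 4*u^2 - 11*u + 30) = (u - 5)*(u - 2)*(u^2 + u - 6) = (u - 5)*(u - 2)^2*(u + 3)
(4) = (x + 4)*(x^2 - 2*x - 3) = (x + 1)*(x + 4)*(x - 3)
(5) = (d - 2)*(d^3 - d^2 - 20*d) = (d - 5)*(d - 2)*(d^2 + 4*d) = (d - 5)*(d - 2)*(d + 4)*(d)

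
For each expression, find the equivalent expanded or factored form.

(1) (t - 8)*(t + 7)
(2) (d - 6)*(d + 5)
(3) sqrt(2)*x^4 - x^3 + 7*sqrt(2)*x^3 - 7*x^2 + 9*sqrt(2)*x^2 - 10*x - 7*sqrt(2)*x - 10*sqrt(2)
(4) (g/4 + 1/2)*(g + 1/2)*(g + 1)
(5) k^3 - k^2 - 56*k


(1) = t^2 - t - 56
(2) = d^2 - d - 30
(3) = (x + 2)*(x + 5)*(x - sqrt(2))*(sqrt(2)*x + 1)
(4) = g^3/4 + 7*g^2/8 + 7*g/8 + 1/4
(5) = k*(k - 8)*(k + 7)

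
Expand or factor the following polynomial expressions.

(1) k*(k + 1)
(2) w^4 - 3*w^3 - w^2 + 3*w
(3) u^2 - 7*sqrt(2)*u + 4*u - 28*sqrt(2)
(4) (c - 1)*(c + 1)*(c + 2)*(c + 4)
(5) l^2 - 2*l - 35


(1) = k^2 + k
(2) = w*(w - 3)*(w - 1)*(w + 1)
(3) = (u + 4)*(u - 7*sqrt(2))
(4) = c^4 + 6*c^3 + 7*c^2 - 6*c - 8
(5) = (l - 7)*(l + 5)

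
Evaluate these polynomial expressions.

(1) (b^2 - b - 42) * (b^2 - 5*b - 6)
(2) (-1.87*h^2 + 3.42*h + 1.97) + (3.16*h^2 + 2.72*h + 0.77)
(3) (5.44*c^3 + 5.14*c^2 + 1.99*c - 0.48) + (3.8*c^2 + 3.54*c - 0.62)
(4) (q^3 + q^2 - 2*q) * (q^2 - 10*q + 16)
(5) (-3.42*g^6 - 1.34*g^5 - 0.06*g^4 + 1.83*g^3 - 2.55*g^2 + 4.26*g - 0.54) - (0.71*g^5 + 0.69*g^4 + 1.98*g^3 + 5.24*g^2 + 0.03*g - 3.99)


(1) = b^4 - 6*b^3 - 43*b^2 + 216*b + 252
(2) = 1.29*h^2 + 6.14*h + 2.74
(3) = 5.44*c^3 + 8.94*c^2 + 5.53*c - 1.1
(4) = q^5 - 9*q^4 + 4*q^3 + 36*q^2 - 32*q
(5) = -3.42*g^6 - 2.05*g^5 - 0.75*g^4 - 0.15*g^3 - 7.79*g^2 + 4.23*g + 3.45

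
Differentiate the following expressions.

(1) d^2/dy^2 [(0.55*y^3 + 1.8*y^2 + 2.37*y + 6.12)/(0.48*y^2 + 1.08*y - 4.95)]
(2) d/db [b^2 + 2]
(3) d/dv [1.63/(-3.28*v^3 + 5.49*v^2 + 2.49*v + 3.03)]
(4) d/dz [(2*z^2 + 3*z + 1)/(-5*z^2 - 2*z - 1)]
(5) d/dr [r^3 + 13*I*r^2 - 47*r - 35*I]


(1) = (3.122496*y^3 + 16.479288*y^2 + 133.680618*y + 156.908016)/(0.110592*y^6 + 0.746496*y^5 - 1.741824*y^4 - 14.136768*y^3 + 17.96256*y^2 + 79.3881*y - 121.287375)
(2) = 2*b
(3) = (16.0392*v^2 - 17.8974*v - 4.0587)/(-3.28*v^3 + 5.49*v^2 + 2.49*v + 3.03)^2
(4) = (11*z^2 + 6*z - 1)/(25*z^4 + 20*z^3 + 14*z^2 + 4*z + 1)
(5) = 3*r^2 + 26*I*r - 47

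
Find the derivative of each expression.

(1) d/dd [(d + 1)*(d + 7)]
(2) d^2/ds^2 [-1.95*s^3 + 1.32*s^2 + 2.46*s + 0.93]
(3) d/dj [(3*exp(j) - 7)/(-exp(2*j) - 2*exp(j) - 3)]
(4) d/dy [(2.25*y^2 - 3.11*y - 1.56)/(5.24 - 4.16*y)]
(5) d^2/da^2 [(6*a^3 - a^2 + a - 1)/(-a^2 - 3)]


(1) = 2*d + 8
(2) = 2.64 - 11.7*s
(3) = (3*exp(2*j) - 14*exp(j) - 23)*exp(j)/(exp(4*j) + 4*exp(3*j) + 10*exp(2*j) + 12*exp(j) + 9)
(4) = (-9.36*y^2 + 23.58*y - 22.786)/(17.3056*y^2 - 43.5968*y + 27.4576)
(5) = 2*(17*a^3 - 6*a^2 - 153*a + 6)/(a^6 + 9*a^4 + 27*a^2 + 27)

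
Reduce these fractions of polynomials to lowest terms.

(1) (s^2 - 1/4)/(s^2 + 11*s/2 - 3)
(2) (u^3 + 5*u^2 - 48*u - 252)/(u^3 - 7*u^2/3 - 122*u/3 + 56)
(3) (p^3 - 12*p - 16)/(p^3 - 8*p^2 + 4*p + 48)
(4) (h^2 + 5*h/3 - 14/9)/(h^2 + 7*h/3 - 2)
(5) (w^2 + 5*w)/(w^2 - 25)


(1) = (2*s + 1)/(2*s + 12)
(2) = (3*u + 18)/(3*u - 4)
(3) = (p + 2)/(p - 6)
(4) = (3*h + 7)/(3*h + 9)
(5) = w/(w - 5)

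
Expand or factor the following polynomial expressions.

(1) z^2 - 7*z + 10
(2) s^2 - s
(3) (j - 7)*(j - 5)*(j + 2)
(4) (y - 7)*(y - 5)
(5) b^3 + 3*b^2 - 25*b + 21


(1) = (z - 5)*(z - 2)
(2) = s*(s - 1)
(3) = j^3 - 10*j^2 + 11*j + 70
(4) = y^2 - 12*y + 35
(5) = (b - 3)*(b - 1)*(b + 7)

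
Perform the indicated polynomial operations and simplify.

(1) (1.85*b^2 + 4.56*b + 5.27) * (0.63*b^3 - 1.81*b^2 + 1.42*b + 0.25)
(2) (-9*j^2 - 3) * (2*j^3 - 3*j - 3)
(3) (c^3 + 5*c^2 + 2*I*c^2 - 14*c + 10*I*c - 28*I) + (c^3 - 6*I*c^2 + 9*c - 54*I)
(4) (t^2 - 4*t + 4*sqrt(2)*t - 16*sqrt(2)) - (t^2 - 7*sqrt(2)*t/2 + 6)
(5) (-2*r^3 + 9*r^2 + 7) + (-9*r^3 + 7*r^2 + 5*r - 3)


(1) = 1.1655*b^5 - 0.4757*b^4 - 2.3065*b^3 - 2.601*b^2 + 8.6234*b + 1.3175
(2) = -18*j^5 + 21*j^3 + 27*j^2 + 9*j + 9
(3) = 2*c^3 + 5*c^2 - 4*I*c^2 - 5*c + 10*I*c - 82*I
(4) = -4*t + 15*sqrt(2)*t/2 - 16*sqrt(2) - 6
(5) = -11*r^3 + 16*r^2 + 5*r + 4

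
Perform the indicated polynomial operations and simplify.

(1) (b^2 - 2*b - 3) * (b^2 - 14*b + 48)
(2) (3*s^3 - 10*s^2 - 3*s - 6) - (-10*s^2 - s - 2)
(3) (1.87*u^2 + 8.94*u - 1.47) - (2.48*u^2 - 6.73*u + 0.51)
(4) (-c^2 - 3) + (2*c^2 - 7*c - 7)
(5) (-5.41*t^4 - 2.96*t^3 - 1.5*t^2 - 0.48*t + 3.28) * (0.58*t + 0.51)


(1) = b^4 - 16*b^3 + 73*b^2 - 54*b - 144
(2) = 3*s^3 - 2*s - 4
(3) = -0.61*u^2 + 15.67*u - 1.98
(4) = c^2 - 7*c - 10
(5) = -3.1378*t^5 - 4.4759*t^4 - 2.3796*t^3 - 1.0434*t^2 + 1.6576*t + 1.6728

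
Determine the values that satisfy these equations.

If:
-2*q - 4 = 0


Then:
q = -2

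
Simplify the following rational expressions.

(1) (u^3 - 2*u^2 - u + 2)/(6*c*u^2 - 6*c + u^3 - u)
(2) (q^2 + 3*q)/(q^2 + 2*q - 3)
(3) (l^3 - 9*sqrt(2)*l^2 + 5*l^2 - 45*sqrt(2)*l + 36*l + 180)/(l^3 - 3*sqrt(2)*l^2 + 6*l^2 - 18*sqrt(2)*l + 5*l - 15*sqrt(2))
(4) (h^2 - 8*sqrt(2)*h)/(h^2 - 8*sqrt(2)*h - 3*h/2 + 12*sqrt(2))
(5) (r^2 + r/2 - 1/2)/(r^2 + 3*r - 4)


(1) = (u - 2)/(6*c + u)
(2) = q/(q - 1)
(3) = (l - 6*sqrt(2))/(l + 1)
(4) = 2*h/(2*h - 3)
(5) = (2*r^2 + r - 1)/(2*r^2 + 6*r - 8)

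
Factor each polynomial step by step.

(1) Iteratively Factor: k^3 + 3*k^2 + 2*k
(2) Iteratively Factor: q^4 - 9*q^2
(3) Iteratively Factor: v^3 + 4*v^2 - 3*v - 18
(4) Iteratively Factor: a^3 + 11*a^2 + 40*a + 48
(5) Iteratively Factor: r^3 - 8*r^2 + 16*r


(1) = (k)*(k^2 + 3*k + 2) = k*(k + 2)*(k + 1)
(2) = (q - 3)*(q^3 + 3*q^2) = q*(q - 3)*(q^2 + 3*q) = q^2*(q - 3)*(q + 3)
(3) = (v + 3)*(v^2 + v - 6) = (v + 3)^2*(v - 2)
(4) = (a + 4)*(a^2 + 7*a + 12) = (a + 4)^2*(a + 3)
(5) = (r - 4)*(r^2 - 4*r) = (r - 4)^2*(r)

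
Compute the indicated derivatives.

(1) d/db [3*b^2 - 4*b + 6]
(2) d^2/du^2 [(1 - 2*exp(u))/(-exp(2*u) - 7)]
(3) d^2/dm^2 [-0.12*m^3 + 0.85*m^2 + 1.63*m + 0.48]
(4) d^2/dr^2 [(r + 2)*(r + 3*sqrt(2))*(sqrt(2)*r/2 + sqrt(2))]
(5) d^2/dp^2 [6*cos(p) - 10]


(1) = 6*b - 4
(2) = 2*(exp(4*u) - 2*exp(3*u) - 42*exp(2*u) + 14*exp(u) + 49)*exp(u)/(exp(6*u) + 21*exp(4*u) + 147*exp(2*u) + 343)
(3) = 1.7 - 0.72*m
(4) = sqrt(2)*(3*r + 4 + 3*sqrt(2))
(5) = -6*cos(p)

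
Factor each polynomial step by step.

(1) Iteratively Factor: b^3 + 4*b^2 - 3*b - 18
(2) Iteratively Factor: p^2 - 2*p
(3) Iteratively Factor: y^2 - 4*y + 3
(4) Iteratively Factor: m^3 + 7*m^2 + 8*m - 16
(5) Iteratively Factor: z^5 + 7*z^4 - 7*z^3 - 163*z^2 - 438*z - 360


(1) = (b + 3)*(b^2 + b - 6) = (b - 2)*(b + 3)*(b + 3)
(2) = (p - 2)*(p)
(3) = (y - 1)*(y - 3)
(4) = (m - 1)*(m^2 + 8*m + 16) = (m - 1)*(m + 4)*(m + 4)
(5) = (z + 3)*(z^4 + 4*z^3 - 19*z^2 - 106*z - 120) = (z + 3)^2*(z^3 + z^2 - 22*z - 40) = (z + 3)^2*(z + 4)*(z^2 - 3*z - 10) = (z - 5)*(z + 3)^2*(z + 4)*(z + 2)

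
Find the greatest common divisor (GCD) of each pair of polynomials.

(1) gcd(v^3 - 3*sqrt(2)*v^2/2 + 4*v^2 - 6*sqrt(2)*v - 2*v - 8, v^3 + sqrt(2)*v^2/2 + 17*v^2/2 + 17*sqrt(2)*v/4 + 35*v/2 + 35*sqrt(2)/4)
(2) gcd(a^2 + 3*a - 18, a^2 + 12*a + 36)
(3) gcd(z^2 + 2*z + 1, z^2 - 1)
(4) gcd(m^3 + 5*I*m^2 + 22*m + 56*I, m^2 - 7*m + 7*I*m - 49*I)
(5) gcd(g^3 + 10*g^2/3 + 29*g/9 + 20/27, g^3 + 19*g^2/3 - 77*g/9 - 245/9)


(1) = gcd((v + 4)*(v - 2*sqrt(2))*(v + sqrt(2)/2), (v + 7/2)*(v + 5)*(v + sqrt(2)/2)) = v + sqrt(2)/2
(2) = a + 6
(3) = z + 1
(4) = m + 7*I
(5) = g + 5/3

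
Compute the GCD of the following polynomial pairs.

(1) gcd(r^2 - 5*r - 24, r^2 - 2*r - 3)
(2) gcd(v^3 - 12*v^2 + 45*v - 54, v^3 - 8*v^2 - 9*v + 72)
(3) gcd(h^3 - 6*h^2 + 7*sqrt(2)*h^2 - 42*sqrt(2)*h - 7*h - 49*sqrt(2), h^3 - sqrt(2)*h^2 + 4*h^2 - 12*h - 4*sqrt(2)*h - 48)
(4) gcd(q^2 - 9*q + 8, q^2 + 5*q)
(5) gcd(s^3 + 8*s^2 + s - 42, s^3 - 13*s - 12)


(1) = 1
(2) = gcd((v - 6)*(v - 3)^2, (v - 8)*(v - 3)*(v + 3)) = v - 3
(3) = 1
(4) = 1
(5) = s + 3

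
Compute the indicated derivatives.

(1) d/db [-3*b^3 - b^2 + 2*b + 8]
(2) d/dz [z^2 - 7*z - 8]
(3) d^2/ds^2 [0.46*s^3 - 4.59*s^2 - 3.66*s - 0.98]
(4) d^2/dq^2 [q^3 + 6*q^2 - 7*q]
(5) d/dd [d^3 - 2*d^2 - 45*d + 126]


(1) = -9*b^2 - 2*b + 2
(2) = 2*z - 7
(3) = 2.76*s - 9.18
(4) = 6*q + 12
(5) = 3*d^2 - 4*d - 45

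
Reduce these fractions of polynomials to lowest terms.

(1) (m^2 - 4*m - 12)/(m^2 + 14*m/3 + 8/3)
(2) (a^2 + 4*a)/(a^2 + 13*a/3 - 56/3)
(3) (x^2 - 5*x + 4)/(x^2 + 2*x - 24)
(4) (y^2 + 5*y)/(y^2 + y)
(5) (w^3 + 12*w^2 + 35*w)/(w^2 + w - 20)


(1) = (3*m^2 - 12*m - 36)/(3*m^2 + 14*m + 8)
(2) = (3*a^2 + 12*a)/(3*a^2 + 13*a - 56)
(3) = (x - 1)/(x + 6)
(4) = (y + 5)/(y + 1)
(5) = (w^2 + 7*w)/(w - 4)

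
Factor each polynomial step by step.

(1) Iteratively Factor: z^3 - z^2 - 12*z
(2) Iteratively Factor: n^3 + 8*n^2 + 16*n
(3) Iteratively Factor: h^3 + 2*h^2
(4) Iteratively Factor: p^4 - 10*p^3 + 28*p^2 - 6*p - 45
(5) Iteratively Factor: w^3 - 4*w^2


(1) = (z - 4)*(z^2 + 3*z) = (z - 4)*(z + 3)*(z)
(2) = (n + 4)*(n^2 + 4*n) = (n + 4)^2*(n)
(3) = (h)*(h^2 + 2*h) = h^2*(h + 2)
(4) = (p - 5)*(p^3 - 5*p^2 + 3*p + 9) = (p - 5)*(p - 3)*(p^2 - 2*p - 3) = (p - 5)*(p - 3)^2*(p + 1)
(5) = (w)*(w^2 - 4*w) = w^2*(w - 4)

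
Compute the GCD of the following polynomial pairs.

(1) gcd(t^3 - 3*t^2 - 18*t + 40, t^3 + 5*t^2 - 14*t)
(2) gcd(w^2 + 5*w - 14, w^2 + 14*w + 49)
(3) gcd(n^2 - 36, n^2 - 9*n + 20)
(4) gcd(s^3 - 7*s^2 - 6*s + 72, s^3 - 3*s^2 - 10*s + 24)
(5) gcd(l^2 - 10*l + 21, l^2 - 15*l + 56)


(1) = gcd((t - 5)*(t - 2)*(t + 4), t*(t - 2)*(t + 7)) = t - 2
(2) = w + 7
(3) = gcd((n - 6)*(n + 6), (n - 5)*(n - 4)) = 1
(4) = s^2 - s - 12
(5) = gcd((l - 7)*(l - 3), (l - 8)*(l - 7)) = l - 7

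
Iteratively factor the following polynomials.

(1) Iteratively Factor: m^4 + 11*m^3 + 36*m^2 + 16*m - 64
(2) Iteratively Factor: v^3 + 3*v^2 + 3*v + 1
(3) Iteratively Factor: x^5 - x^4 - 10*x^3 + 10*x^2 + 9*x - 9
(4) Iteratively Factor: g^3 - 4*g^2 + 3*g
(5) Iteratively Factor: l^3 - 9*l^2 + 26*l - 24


(1) = (m + 4)*(m^3 + 7*m^2 + 8*m - 16) = (m + 4)^2*(m^2 + 3*m - 4) = (m + 4)^3*(m - 1)
(2) = (v + 1)*(v^2 + 2*v + 1) = (v + 1)^2*(v + 1)
(3) = (x + 1)*(x^4 - 2*x^3 - 8*x^2 + 18*x - 9) = (x - 1)*(x + 1)*(x^3 - x^2 - 9*x + 9) = (x - 3)*(x - 1)*(x + 1)*(x^2 + 2*x - 3) = (x - 3)*(x - 1)^2*(x + 1)*(x + 3)
(4) = (g - 3)*(g^2 - g) = g*(g - 3)*(g - 1)
(5) = (l - 4)*(l^2 - 5*l + 6) = (l - 4)*(l - 2)*(l - 3)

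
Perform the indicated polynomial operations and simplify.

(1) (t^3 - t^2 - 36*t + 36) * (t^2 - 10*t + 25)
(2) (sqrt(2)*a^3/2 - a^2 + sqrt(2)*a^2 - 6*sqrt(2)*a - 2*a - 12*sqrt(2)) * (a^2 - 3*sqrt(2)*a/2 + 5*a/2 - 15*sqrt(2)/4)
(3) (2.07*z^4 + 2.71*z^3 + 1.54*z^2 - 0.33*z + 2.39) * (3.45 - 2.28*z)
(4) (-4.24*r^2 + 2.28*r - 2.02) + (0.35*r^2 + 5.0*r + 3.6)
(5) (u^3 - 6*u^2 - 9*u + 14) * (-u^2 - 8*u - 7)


(1) = t^5 - 11*t^4 - t^3 + 371*t^2 - 1260*t + 900
(2) = sqrt(2)*a^5/2 - 5*a^4/2 + 9*sqrt(2)*a^4/4 - 45*a^3/4 - 2*sqrt(2)*a^3 - 81*sqrt(2)*a^2/4 + 11*a^2/2 - 45*sqrt(2)*a/2 + 81*a + 90
(3) = -4.7196*z^5 + 0.9627*z^4 + 5.8383*z^3 + 6.0654*z^2 - 6.5877*z + 8.2455
(4) = -3.89*r^2 + 7.28*r + 1.58
(5) = -u^5 - 2*u^4 + 50*u^3 + 100*u^2 - 49*u - 98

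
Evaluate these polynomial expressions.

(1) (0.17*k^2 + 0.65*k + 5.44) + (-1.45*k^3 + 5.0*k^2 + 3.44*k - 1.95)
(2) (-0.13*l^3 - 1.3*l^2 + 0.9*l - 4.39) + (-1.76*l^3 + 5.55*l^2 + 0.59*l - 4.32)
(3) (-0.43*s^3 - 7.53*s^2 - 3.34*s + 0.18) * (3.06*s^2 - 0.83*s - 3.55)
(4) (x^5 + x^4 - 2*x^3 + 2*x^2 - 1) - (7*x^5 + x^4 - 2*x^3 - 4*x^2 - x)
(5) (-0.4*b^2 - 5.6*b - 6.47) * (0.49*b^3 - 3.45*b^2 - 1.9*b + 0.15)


(1) = -1.45*k^3 + 5.17*k^2 + 4.09*k + 3.49
(2) = -1.89*l^3 + 4.25*l^2 + 1.49*l - 8.71
(3) = -1.3158*s^5 - 22.6849*s^4 - 2.444*s^3 + 30.0545*s^2 + 11.7076*s - 0.639
(4) = -6*x^5 + 6*x^2 + x - 1
(5) = -0.196*b^5 - 1.364*b^4 + 16.9097*b^3 + 32.9015*b^2 + 11.453*b - 0.9705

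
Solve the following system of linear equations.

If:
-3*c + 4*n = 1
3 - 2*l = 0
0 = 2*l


Then:
No Solution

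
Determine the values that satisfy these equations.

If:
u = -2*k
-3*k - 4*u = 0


Then:
k = 0
u = 0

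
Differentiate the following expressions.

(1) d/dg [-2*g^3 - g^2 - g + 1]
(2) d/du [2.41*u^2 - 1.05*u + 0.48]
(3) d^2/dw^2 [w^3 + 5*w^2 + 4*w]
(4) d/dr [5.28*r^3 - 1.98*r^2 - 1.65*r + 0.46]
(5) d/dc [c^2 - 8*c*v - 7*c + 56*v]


(1) = -6*g^2 - 2*g - 1
(2) = 4.82*u - 1.05
(3) = 6*w + 10
(4) = 15.84*r^2 - 3.96*r - 1.65
(5) = 2*c - 8*v - 7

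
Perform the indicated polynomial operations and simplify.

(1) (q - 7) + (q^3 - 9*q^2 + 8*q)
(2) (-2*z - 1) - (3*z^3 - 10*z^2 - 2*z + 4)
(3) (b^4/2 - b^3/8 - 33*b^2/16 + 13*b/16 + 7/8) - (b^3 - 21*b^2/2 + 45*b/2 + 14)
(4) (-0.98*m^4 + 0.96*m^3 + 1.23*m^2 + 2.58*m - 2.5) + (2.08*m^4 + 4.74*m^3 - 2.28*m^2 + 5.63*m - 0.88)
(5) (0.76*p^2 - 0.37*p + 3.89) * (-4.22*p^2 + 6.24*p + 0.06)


(1) = q^3 - 9*q^2 + 9*q - 7
(2) = -3*z^3 + 10*z^2 - 5
(3) = b^4/2 - 9*b^3/8 + 135*b^2/16 - 347*b/16 - 105/8
(4) = 1.1*m^4 + 5.7*m^3 - 1.05*m^2 + 8.21*m - 3.38
(5) = -3.2072*p^4 + 6.3038*p^3 - 18.679*p^2 + 24.2514*p + 0.2334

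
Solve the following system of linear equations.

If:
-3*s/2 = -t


Then:
s = 2*t/3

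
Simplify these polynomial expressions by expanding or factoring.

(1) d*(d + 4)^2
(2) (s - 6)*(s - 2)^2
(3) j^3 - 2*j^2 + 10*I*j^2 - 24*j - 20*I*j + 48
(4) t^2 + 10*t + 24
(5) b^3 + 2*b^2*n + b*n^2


(1) = d^3 + 8*d^2 + 16*d
(2) = s^3 - 10*s^2 + 28*s - 24
(3) = (j - 2)*(j + 4*I)*(j + 6*I)
(4) = (t + 4)*(t + 6)
(5) = b*(b + n)^2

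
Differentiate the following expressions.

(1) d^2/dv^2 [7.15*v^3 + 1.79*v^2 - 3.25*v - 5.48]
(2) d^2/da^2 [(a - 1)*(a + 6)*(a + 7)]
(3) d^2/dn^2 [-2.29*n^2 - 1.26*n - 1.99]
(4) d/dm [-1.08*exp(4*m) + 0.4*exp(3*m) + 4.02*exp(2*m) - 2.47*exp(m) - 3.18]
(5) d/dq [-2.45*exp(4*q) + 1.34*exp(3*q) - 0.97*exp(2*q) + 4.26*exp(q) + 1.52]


(1) = 42.9*v + 3.58
(2) = 6*a + 24
(3) = -4.58000000000000
(4) = (-4.32*exp(3*m) + 1.2*exp(2*m) + 8.04*exp(m) - 2.47)*exp(m)
(5) = (-9.8*exp(3*q) + 4.02*exp(2*q) - 1.94*exp(q) + 4.26)*exp(q)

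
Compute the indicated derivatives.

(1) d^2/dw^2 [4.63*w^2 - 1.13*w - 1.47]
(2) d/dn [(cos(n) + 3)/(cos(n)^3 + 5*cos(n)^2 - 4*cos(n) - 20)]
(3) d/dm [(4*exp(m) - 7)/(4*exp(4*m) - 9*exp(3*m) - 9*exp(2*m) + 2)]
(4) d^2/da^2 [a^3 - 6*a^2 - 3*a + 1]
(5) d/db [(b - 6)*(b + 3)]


(1) = 9.26000000000000
(2) = (63*cos(n)/2 + 7*cos(2*n) + cos(3*n)/2 + 15)*sin(n)/(cos(n)^3 + 5*cos(n)^2 - 4*cos(n) - 20)^2
(3) = ((4*exp(m) - 7)*(-16*exp(2*m) + 27*exp(m) + 18)*exp(m) + 16*exp(4*m) - 36*exp(3*m) - 36*exp(2*m) + 8)*exp(m)/(4*exp(4*m) - 9*exp(3*m) - 9*exp(2*m) + 2)^2
(4) = 6*a - 12
(5) = 2*b - 3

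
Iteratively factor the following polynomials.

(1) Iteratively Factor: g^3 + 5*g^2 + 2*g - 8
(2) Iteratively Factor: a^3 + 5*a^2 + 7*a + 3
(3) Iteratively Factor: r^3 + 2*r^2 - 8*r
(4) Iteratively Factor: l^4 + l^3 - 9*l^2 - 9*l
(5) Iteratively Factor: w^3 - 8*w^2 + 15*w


(1) = (g + 2)*(g^2 + 3*g - 4) = (g - 1)*(g + 2)*(g + 4)
(2) = (a + 1)*(a^2 + 4*a + 3) = (a + 1)*(a + 3)*(a + 1)
(3) = (r - 2)*(r^2 + 4*r) = r*(r - 2)*(r + 4)
(4) = (l + 3)*(l^3 - 2*l^2 - 3*l) = l*(l + 3)*(l^2 - 2*l - 3) = l*(l - 3)*(l + 3)*(l + 1)
(5) = (w)*(w^2 - 8*w + 15) = w*(w - 3)*(w - 5)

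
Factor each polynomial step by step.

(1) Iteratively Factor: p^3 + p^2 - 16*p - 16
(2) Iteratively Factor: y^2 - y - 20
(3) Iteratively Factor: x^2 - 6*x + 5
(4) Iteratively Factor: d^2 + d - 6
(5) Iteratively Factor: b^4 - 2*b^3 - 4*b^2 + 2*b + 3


(1) = (p + 1)*(p^2 - 16) = (p - 4)*(p + 1)*(p + 4)
(2) = (y + 4)*(y - 5)
(3) = (x - 5)*(x - 1)
(4) = (d - 2)*(d + 3)
(5) = (b + 1)*(b^3 - 3*b^2 - b + 3) = (b + 1)^2*(b^2 - 4*b + 3) = (b - 1)*(b + 1)^2*(b - 3)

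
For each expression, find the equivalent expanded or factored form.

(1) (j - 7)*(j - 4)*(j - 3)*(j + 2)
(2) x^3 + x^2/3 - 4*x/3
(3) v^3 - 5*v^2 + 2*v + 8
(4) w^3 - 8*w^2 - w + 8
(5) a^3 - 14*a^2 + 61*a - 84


(1) = j^4 - 12*j^3 + 33*j^2 + 38*j - 168
(2) = x*(x - 1)*(x + 4/3)
(3) = (v - 4)*(v - 2)*(v + 1)
(4) = (w - 8)*(w - 1)*(w + 1)
(5) = (a - 7)*(a - 4)*(a - 3)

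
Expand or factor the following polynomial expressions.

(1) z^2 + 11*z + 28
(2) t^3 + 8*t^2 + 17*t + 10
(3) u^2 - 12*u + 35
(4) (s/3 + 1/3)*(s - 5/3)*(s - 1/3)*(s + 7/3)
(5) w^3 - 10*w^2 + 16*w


(1) = (z + 4)*(z + 7)
(2) = (t + 1)*(t + 2)*(t + 5)
(3) = (u - 7)*(u - 5)
(4) = s^4/3 + 4*s^3/9 - 34*s^2/27 - 76*s/81 + 35/81
(5) = w*(w - 8)*(w - 2)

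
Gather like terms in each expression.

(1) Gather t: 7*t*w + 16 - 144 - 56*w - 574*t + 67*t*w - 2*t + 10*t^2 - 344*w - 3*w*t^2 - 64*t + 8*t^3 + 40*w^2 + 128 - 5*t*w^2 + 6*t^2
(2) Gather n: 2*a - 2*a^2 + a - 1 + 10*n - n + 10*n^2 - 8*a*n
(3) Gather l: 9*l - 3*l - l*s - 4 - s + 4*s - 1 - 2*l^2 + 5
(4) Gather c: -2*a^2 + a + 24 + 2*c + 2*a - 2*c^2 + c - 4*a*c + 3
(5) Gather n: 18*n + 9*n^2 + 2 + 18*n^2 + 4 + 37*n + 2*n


(1) = 8*t^3 + t^2*(16 - 3*w) + t*(-5*w^2 + 74*w - 640) + 40*w^2 - 400*w
(2) = -2*a^2 + 3*a + 10*n^2 + n*(9 - 8*a) - 1
(3) = -2*l^2 + l*(6 - s) + 3*s
(4) = -2*a^2 + 3*a - 2*c^2 + c*(3 - 4*a) + 27
(5) = 27*n^2 + 57*n + 6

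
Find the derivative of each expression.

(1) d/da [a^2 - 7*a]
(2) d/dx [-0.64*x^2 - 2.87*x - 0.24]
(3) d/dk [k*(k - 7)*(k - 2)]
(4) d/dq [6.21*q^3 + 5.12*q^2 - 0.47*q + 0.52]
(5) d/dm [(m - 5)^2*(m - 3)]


(1) = 2*a - 7
(2) = -1.28*x - 2.87
(3) = 3*k^2 - 18*k + 14
(4) = 18.63*q^2 + 10.24*q - 0.47
(5) = (m - 5)*(3*m - 11)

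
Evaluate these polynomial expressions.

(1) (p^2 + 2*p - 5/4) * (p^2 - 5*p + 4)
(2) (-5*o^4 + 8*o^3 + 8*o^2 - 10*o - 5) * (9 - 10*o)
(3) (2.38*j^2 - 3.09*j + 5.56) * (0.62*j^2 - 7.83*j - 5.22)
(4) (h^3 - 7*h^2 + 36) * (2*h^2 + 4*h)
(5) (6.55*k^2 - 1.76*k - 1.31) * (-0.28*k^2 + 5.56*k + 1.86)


(1) = p^4 - 3*p^3 - 29*p^2/4 + 57*p/4 - 5
(2) = 50*o^5 - 125*o^4 - 8*o^3 + 172*o^2 - 40*o - 45
(3) = 1.4756*j^4 - 20.5512*j^3 + 15.2183*j^2 - 27.405*j - 29.0232
(4) = 2*h^5 - 10*h^4 - 28*h^3 + 72*h^2 + 144*h
(5) = -1.834*k^4 + 36.9108*k^3 + 2.7642*k^2 - 10.5572*k - 2.4366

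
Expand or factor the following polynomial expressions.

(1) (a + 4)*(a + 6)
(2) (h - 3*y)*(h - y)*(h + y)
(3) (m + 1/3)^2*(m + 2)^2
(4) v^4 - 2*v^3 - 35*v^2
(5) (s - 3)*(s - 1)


(1) = a^2 + 10*a + 24
(2) = h^3 - 3*h^2*y - h*y^2 + 3*y^3
(3) = m^4 + 14*m^3/3 + 61*m^2/9 + 28*m/9 + 4/9
(4) = v^2*(v - 7)*(v + 5)
(5) = s^2 - 4*s + 3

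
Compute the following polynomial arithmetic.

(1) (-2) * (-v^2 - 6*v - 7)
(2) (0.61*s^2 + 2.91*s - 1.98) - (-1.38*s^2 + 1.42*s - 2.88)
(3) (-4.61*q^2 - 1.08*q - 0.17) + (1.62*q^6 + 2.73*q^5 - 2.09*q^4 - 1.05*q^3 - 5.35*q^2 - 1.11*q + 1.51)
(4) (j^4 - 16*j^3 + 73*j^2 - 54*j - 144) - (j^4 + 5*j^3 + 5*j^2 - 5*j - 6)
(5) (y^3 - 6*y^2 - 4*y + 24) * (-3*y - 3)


(1) = 2*v^2 + 12*v + 14
(2) = 1.99*s^2 + 1.49*s + 0.9
(3) = 1.62*q^6 + 2.73*q^5 - 2.09*q^4 - 1.05*q^3 - 9.96*q^2 - 2.19*q + 1.34
(4) = -21*j^3 + 68*j^2 - 49*j - 138
(5) = -3*y^4 + 15*y^3 + 30*y^2 - 60*y - 72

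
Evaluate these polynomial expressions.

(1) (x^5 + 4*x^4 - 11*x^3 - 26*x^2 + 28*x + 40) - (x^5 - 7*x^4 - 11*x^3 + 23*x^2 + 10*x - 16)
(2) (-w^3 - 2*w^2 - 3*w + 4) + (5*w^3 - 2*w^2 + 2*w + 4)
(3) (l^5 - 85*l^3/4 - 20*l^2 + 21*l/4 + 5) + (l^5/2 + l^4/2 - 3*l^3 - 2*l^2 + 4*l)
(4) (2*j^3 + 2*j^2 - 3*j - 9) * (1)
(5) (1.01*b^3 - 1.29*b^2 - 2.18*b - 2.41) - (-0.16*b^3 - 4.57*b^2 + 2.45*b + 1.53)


(1) = 11*x^4 - 49*x^2 + 18*x + 56
(2) = 4*w^3 - 4*w^2 - w + 8
(3) = 3*l^5/2 + l^4/2 - 97*l^3/4 - 22*l^2 + 37*l/4 + 5
(4) = 2*j^3 + 2*j^2 - 3*j - 9
(5) = 1.17*b^3 + 3.28*b^2 - 4.63*b - 3.94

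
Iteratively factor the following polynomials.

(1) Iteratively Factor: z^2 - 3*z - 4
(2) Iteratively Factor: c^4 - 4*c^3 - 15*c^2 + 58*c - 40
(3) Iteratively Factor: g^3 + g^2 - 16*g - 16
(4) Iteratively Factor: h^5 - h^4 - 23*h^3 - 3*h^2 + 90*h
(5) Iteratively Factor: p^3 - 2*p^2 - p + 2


(1) = (z + 1)*(z - 4)
(2) = (c - 2)*(c^3 - 2*c^2 - 19*c + 20) = (c - 2)*(c + 4)*(c^2 - 6*c + 5) = (c - 2)*(c - 1)*(c + 4)*(c - 5)
(3) = (g + 1)*(g^2 - 16) = (g + 1)*(g + 4)*(g - 4)
(4) = (h - 5)*(h^4 + 4*h^3 - 3*h^2 - 18*h) = (h - 5)*(h - 2)*(h^3 + 6*h^2 + 9*h) = (h - 5)*(h - 2)*(h + 3)*(h^2 + 3*h) = h*(h - 5)*(h - 2)*(h + 3)*(h + 3)
(5) = (p - 2)*(p^2 - 1) = (p - 2)*(p + 1)*(p - 1)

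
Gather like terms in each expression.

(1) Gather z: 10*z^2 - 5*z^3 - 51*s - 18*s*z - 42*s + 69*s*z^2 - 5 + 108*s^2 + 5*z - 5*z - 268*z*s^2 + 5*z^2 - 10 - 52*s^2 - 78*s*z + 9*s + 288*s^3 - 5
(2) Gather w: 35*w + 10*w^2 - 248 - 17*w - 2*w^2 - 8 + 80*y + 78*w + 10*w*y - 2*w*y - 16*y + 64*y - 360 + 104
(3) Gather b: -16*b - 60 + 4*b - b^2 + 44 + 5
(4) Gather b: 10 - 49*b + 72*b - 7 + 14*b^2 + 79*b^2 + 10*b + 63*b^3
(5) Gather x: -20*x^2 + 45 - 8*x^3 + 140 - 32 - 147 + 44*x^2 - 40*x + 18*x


(1) = 288*s^3 + 56*s^2 - 84*s - 5*z^3 + z^2*(69*s + 15) + z*(-268*s^2 - 96*s) - 20
(2) = 8*w^2 + w*(8*y + 96) + 128*y - 512
(3) = -b^2 - 12*b - 11
(4) = 63*b^3 + 93*b^2 + 33*b + 3
(5) = -8*x^3 + 24*x^2 - 22*x + 6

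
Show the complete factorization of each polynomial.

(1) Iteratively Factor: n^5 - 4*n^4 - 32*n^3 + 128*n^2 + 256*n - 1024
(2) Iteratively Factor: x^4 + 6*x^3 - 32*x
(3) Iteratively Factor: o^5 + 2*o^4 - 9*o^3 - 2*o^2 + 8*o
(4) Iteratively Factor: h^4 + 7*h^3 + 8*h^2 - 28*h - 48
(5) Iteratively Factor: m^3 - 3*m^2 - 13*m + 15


(1) = (n - 4)*(n^4 - 32*n^2 + 256) = (n - 4)*(n + 4)*(n^3 - 4*n^2 - 16*n + 64) = (n - 4)*(n + 4)^2*(n^2 - 8*n + 16) = (n - 4)^2*(n + 4)^2*(n - 4)
(2) = (x + 4)*(x^3 + 2*x^2 - 8*x) = (x - 2)*(x + 4)*(x^2 + 4*x) = (x - 2)*(x + 4)^2*(x)
(3) = (o - 1)*(o^4 + 3*o^3 - 6*o^2 - 8*o) = (o - 1)*(o + 1)*(o^3 + 2*o^2 - 8*o) = o*(o - 1)*(o + 1)*(o^2 + 2*o - 8) = o*(o - 1)*(o + 1)*(o + 4)*(o - 2)
(4) = (h + 3)*(h^3 + 4*h^2 - 4*h - 16) = (h + 2)*(h + 3)*(h^2 + 2*h - 8) = (h + 2)*(h + 3)*(h + 4)*(h - 2)
(5) = (m - 5)*(m^2 + 2*m - 3) = (m - 5)*(m + 3)*(m - 1)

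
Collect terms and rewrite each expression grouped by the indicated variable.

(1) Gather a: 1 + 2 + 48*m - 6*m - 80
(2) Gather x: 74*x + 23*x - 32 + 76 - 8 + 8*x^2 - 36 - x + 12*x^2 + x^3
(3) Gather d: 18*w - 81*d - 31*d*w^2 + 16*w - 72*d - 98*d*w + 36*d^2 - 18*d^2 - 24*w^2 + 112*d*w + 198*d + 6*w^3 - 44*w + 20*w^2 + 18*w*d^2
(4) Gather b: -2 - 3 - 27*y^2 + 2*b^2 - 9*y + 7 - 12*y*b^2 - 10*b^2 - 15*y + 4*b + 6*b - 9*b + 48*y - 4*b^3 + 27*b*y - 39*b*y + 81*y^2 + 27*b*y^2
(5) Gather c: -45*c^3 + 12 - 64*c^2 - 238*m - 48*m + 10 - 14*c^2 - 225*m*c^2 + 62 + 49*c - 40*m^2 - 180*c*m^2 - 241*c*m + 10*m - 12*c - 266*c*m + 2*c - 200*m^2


(1) = 42*m - 77
(2) = x^3 + 20*x^2 + 96*x
(3) = d^2*(18*w + 18) + d*(-31*w^2 + 14*w + 45) + 6*w^3 - 4*w^2 - 10*w
(4) = -4*b^3 + b^2*(-12*y - 8) + b*(27*y^2 - 12*y + 1) + 54*y^2 + 24*y + 2
(5) = -45*c^3 + c^2*(-225*m - 78) + c*(-180*m^2 - 507*m + 39) - 240*m^2 - 276*m + 84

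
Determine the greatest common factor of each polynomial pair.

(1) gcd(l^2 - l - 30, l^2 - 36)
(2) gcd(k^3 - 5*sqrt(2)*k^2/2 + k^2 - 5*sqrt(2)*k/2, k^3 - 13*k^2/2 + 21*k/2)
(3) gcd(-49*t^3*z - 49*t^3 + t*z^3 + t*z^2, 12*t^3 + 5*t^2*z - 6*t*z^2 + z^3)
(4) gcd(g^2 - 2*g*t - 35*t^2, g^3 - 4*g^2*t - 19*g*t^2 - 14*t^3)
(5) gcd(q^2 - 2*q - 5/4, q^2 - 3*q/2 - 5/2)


(1) = gcd((l - 6)*(l + 5), (l - 6)*(l + 6)) = l - 6
(2) = k
(3) = gcd((-7*t + z)*(7*t + z)*(t*z + t), (-4*t + z)*(-3*t + z)*(t + z)) = 1
(4) = -g + 7*t
(5) = gcd((q - 5/2)*(q + 1/2), (q - 5/2)*(q + 1)) = q - 5/2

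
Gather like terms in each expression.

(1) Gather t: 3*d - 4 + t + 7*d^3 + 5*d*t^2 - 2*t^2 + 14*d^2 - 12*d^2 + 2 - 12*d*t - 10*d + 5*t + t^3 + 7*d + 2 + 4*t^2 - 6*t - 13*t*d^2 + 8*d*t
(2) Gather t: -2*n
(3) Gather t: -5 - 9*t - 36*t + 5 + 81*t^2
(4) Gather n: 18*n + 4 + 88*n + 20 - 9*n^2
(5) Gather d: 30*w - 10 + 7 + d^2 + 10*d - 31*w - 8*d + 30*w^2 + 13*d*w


(1) = 7*d^3 + 2*d^2 + t^3 + t^2*(5*d + 2) + t*(-13*d^2 - 4*d)
(2) = -2*n
(3) = 81*t^2 - 45*t
(4) = -9*n^2 + 106*n + 24
(5) = d^2 + d*(13*w + 2) + 30*w^2 - w - 3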